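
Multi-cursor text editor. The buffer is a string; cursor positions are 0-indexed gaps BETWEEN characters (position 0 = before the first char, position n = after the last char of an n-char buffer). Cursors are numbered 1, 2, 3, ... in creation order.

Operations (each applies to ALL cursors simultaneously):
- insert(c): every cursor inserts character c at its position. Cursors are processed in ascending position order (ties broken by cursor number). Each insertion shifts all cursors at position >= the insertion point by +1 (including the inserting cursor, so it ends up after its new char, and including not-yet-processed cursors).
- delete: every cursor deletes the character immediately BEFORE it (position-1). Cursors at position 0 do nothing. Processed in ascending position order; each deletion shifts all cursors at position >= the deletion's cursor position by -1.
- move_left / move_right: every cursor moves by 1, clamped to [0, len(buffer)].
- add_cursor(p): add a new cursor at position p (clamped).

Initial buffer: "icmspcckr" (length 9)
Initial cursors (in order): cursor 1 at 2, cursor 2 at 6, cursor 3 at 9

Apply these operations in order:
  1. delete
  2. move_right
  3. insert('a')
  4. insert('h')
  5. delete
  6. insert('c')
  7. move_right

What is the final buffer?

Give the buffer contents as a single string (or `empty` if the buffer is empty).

After op 1 (delete): buffer="imspck" (len 6), cursors c1@1 c2@4 c3@6, authorship ......
After op 2 (move_right): buffer="imspck" (len 6), cursors c1@2 c2@5 c3@6, authorship ......
After op 3 (insert('a')): buffer="imaspcaka" (len 9), cursors c1@3 c2@7 c3@9, authorship ..1...2.3
After op 4 (insert('h')): buffer="imahspcahkah" (len 12), cursors c1@4 c2@9 c3@12, authorship ..11...22.33
After op 5 (delete): buffer="imaspcaka" (len 9), cursors c1@3 c2@7 c3@9, authorship ..1...2.3
After op 6 (insert('c')): buffer="imacspcackac" (len 12), cursors c1@4 c2@9 c3@12, authorship ..11...22.33
After op 7 (move_right): buffer="imacspcackac" (len 12), cursors c1@5 c2@10 c3@12, authorship ..11...22.33

Answer: imacspcackac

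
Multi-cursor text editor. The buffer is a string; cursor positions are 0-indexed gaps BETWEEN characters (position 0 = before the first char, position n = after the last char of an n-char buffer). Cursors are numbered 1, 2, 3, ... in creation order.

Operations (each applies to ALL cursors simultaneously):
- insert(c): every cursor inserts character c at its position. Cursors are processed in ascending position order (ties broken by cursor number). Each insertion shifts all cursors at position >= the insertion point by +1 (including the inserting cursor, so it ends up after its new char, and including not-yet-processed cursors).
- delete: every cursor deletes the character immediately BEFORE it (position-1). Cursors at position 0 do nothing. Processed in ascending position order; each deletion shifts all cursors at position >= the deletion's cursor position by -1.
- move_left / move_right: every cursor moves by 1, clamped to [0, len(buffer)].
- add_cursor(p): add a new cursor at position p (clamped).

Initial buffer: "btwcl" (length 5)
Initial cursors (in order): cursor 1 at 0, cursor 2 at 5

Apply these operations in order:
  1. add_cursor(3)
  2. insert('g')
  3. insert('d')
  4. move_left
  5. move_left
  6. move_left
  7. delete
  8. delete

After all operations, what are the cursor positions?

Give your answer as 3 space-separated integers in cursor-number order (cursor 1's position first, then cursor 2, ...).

Answer: 0 4 2

Derivation:
After op 1 (add_cursor(3)): buffer="btwcl" (len 5), cursors c1@0 c3@3 c2@5, authorship .....
After op 2 (insert('g')): buffer="gbtwgclg" (len 8), cursors c1@1 c3@5 c2@8, authorship 1...3..2
After op 3 (insert('d')): buffer="gdbtwgdclgd" (len 11), cursors c1@2 c3@7 c2@11, authorship 11...33..22
After op 4 (move_left): buffer="gdbtwgdclgd" (len 11), cursors c1@1 c3@6 c2@10, authorship 11...33..22
After op 5 (move_left): buffer="gdbtwgdclgd" (len 11), cursors c1@0 c3@5 c2@9, authorship 11...33..22
After op 6 (move_left): buffer="gdbtwgdclgd" (len 11), cursors c1@0 c3@4 c2@8, authorship 11...33..22
After op 7 (delete): buffer="gdbwgdlgd" (len 9), cursors c1@0 c3@3 c2@6, authorship 11..33.22
After op 8 (delete): buffer="gdwglgd" (len 7), cursors c1@0 c3@2 c2@4, authorship 11.3.22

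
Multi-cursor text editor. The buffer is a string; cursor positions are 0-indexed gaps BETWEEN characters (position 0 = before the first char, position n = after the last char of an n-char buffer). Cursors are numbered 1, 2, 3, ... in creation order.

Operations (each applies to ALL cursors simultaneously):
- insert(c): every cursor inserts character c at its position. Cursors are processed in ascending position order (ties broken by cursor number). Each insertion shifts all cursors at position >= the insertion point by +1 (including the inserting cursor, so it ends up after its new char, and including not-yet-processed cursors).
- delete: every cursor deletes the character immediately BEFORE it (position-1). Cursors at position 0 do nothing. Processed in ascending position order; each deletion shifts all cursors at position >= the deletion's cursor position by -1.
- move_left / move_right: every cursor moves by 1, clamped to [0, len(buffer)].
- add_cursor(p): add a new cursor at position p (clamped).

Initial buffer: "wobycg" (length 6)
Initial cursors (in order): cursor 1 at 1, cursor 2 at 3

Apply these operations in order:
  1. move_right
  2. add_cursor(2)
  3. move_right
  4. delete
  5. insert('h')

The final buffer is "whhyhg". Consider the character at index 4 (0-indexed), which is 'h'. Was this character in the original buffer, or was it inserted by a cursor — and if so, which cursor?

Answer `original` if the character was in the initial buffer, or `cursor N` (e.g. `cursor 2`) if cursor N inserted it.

After op 1 (move_right): buffer="wobycg" (len 6), cursors c1@2 c2@4, authorship ......
After op 2 (add_cursor(2)): buffer="wobycg" (len 6), cursors c1@2 c3@2 c2@4, authorship ......
After op 3 (move_right): buffer="wobycg" (len 6), cursors c1@3 c3@3 c2@5, authorship ......
After op 4 (delete): buffer="wyg" (len 3), cursors c1@1 c3@1 c2@2, authorship ...
After op 5 (insert('h')): buffer="whhyhg" (len 6), cursors c1@3 c3@3 c2@5, authorship .13.2.
Authorship (.=original, N=cursor N): . 1 3 . 2 .
Index 4: author = 2

Answer: cursor 2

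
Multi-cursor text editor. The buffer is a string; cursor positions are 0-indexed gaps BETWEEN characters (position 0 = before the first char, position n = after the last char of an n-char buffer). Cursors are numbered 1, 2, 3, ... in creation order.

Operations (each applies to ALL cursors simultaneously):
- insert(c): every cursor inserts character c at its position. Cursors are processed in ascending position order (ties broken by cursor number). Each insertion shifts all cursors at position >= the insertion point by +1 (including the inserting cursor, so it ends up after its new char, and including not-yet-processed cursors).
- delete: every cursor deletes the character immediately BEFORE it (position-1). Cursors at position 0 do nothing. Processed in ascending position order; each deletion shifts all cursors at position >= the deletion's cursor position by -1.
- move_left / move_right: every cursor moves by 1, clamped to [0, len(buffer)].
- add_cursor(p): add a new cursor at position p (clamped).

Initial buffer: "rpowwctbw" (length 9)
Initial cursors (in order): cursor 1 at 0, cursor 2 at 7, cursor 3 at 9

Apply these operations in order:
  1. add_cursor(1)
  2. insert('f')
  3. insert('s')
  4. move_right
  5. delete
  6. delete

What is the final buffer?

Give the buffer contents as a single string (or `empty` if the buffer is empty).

Answer: ffowwctfw

Derivation:
After op 1 (add_cursor(1)): buffer="rpowwctbw" (len 9), cursors c1@0 c4@1 c2@7 c3@9, authorship .........
After op 2 (insert('f')): buffer="frfpowwctfbwf" (len 13), cursors c1@1 c4@3 c2@10 c3@13, authorship 1.4......2..3
After op 3 (insert('s')): buffer="fsrfspowwctfsbwfs" (len 17), cursors c1@2 c4@5 c2@13 c3@17, authorship 11.44......22..33
After op 4 (move_right): buffer="fsrfspowwctfsbwfs" (len 17), cursors c1@3 c4@6 c2@14 c3@17, authorship 11.44......22..33
After op 5 (delete): buffer="fsfsowwctfswf" (len 13), cursors c1@2 c4@4 c2@11 c3@13, authorship 1144.....22.3
After op 6 (delete): buffer="ffowwctfw" (len 9), cursors c1@1 c4@2 c2@8 c3@9, authorship 14.....2.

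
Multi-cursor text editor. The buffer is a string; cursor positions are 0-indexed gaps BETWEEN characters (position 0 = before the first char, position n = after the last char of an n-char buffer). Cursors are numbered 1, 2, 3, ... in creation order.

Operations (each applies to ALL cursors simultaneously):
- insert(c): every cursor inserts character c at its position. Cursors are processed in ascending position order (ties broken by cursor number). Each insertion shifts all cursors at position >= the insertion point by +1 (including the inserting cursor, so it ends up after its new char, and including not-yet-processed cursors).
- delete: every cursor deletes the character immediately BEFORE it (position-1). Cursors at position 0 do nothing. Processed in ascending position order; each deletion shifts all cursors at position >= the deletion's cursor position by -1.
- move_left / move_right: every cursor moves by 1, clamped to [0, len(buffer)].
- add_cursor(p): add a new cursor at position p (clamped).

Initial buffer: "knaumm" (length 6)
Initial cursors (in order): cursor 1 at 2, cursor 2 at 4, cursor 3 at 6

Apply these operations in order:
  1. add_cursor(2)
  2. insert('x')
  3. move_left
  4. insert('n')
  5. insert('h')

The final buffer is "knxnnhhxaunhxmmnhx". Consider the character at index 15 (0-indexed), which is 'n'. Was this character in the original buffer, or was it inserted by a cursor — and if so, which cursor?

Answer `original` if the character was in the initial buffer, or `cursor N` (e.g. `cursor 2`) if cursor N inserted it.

Answer: cursor 3

Derivation:
After op 1 (add_cursor(2)): buffer="knaumm" (len 6), cursors c1@2 c4@2 c2@4 c3@6, authorship ......
After op 2 (insert('x')): buffer="knxxauxmmx" (len 10), cursors c1@4 c4@4 c2@7 c3@10, authorship ..14..2..3
After op 3 (move_left): buffer="knxxauxmmx" (len 10), cursors c1@3 c4@3 c2@6 c3@9, authorship ..14..2..3
After op 4 (insert('n')): buffer="knxnnxaunxmmnx" (len 14), cursors c1@5 c4@5 c2@9 c3@13, authorship ..1144..22..33
After op 5 (insert('h')): buffer="knxnnhhxaunhxmmnhx" (len 18), cursors c1@7 c4@7 c2@12 c3@17, authorship ..114144..222..333
Authorship (.=original, N=cursor N): . . 1 1 4 1 4 4 . . 2 2 2 . . 3 3 3
Index 15: author = 3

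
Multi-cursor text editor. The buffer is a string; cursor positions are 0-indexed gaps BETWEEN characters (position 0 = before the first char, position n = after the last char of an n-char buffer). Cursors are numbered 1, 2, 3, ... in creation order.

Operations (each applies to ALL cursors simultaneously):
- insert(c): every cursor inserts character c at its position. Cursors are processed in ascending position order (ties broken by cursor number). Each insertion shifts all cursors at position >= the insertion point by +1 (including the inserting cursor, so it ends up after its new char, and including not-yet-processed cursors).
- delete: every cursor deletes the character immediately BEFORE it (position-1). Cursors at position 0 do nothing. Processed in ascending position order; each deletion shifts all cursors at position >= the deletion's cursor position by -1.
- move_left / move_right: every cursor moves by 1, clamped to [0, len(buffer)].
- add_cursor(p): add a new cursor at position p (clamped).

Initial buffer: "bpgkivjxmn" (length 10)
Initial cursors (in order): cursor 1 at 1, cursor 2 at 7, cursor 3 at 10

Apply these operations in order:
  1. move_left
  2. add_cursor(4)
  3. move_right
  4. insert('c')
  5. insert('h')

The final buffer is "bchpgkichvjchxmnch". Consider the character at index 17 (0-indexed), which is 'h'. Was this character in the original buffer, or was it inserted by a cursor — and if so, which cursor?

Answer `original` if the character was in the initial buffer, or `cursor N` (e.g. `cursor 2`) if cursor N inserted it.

Answer: cursor 3

Derivation:
After op 1 (move_left): buffer="bpgkivjxmn" (len 10), cursors c1@0 c2@6 c3@9, authorship ..........
After op 2 (add_cursor(4)): buffer="bpgkivjxmn" (len 10), cursors c1@0 c4@4 c2@6 c3@9, authorship ..........
After op 3 (move_right): buffer="bpgkivjxmn" (len 10), cursors c1@1 c4@5 c2@7 c3@10, authorship ..........
After op 4 (insert('c')): buffer="bcpgkicvjcxmnc" (len 14), cursors c1@2 c4@7 c2@10 c3@14, authorship .1....4..2...3
After op 5 (insert('h')): buffer="bchpgkichvjchxmnch" (len 18), cursors c1@3 c4@9 c2@13 c3@18, authorship .11....44..22...33
Authorship (.=original, N=cursor N): . 1 1 . . . . 4 4 . . 2 2 . . . 3 3
Index 17: author = 3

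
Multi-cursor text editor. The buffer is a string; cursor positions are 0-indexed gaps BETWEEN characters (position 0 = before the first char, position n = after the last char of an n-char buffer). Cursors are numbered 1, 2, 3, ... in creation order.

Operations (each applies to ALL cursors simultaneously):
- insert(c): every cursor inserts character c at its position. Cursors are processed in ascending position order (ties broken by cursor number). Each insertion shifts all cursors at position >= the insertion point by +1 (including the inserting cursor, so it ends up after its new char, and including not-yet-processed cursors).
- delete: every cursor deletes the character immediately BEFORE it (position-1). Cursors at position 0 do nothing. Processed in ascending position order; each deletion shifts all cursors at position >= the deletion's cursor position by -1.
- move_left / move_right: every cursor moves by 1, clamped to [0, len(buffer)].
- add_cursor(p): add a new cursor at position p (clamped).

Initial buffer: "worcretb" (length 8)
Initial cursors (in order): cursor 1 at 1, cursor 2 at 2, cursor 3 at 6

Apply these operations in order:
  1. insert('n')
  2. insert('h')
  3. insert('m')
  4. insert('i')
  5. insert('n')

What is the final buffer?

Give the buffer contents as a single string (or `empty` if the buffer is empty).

After op 1 (insert('n')): buffer="wnonrcrentb" (len 11), cursors c1@2 c2@4 c3@9, authorship .1.2....3..
After op 2 (insert('h')): buffer="wnhonhrcrenhtb" (len 14), cursors c1@3 c2@6 c3@12, authorship .11.22....33..
After op 3 (insert('m')): buffer="wnhmonhmrcrenhmtb" (len 17), cursors c1@4 c2@8 c3@15, authorship .111.222....333..
After op 4 (insert('i')): buffer="wnhmionhmircrenhmitb" (len 20), cursors c1@5 c2@10 c3@18, authorship .1111.2222....3333..
After op 5 (insert('n')): buffer="wnhminonhminrcrenhmintb" (len 23), cursors c1@6 c2@12 c3@21, authorship .11111.22222....33333..

Answer: wnhminonhminrcrenhmintb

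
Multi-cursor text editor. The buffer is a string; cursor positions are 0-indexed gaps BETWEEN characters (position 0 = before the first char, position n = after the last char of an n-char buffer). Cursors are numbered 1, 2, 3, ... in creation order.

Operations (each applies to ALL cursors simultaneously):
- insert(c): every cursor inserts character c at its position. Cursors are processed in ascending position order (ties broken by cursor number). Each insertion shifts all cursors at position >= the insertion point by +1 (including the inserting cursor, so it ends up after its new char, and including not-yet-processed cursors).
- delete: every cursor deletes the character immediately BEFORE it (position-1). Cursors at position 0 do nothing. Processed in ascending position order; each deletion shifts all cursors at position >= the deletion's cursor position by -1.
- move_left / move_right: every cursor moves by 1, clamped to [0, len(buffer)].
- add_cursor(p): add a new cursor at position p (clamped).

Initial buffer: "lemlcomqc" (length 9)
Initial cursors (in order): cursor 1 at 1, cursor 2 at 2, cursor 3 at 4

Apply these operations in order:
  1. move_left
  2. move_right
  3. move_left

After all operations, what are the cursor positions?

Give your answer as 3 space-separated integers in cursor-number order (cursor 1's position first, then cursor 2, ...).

After op 1 (move_left): buffer="lemlcomqc" (len 9), cursors c1@0 c2@1 c3@3, authorship .........
After op 2 (move_right): buffer="lemlcomqc" (len 9), cursors c1@1 c2@2 c3@4, authorship .........
After op 3 (move_left): buffer="lemlcomqc" (len 9), cursors c1@0 c2@1 c3@3, authorship .........

Answer: 0 1 3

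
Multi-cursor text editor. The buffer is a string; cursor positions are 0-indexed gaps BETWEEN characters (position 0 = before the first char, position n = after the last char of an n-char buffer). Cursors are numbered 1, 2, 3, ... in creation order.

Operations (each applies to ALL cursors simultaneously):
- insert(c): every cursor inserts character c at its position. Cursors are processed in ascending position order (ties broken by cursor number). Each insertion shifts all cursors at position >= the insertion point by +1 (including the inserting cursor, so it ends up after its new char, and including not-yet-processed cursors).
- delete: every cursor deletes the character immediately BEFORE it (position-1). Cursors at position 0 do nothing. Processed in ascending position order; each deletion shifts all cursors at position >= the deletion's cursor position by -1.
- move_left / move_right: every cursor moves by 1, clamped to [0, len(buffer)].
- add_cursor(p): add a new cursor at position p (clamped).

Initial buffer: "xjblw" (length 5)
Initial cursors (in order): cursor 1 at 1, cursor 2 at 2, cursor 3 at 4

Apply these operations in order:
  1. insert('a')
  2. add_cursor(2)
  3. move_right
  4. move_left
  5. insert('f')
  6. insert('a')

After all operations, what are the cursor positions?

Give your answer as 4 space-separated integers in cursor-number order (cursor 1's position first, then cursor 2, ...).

Answer: 6 10 15 6

Derivation:
After op 1 (insert('a')): buffer="xajablaw" (len 8), cursors c1@2 c2@4 c3@7, authorship .1.2..3.
After op 2 (add_cursor(2)): buffer="xajablaw" (len 8), cursors c1@2 c4@2 c2@4 c3@7, authorship .1.2..3.
After op 3 (move_right): buffer="xajablaw" (len 8), cursors c1@3 c4@3 c2@5 c3@8, authorship .1.2..3.
After op 4 (move_left): buffer="xajablaw" (len 8), cursors c1@2 c4@2 c2@4 c3@7, authorship .1.2..3.
After op 5 (insert('f')): buffer="xaffjafblafw" (len 12), cursors c1@4 c4@4 c2@7 c3@11, authorship .114.22..33.
After op 6 (insert('a')): buffer="xaffaajafablafaw" (len 16), cursors c1@6 c4@6 c2@10 c3@15, authorship .11414.222..333.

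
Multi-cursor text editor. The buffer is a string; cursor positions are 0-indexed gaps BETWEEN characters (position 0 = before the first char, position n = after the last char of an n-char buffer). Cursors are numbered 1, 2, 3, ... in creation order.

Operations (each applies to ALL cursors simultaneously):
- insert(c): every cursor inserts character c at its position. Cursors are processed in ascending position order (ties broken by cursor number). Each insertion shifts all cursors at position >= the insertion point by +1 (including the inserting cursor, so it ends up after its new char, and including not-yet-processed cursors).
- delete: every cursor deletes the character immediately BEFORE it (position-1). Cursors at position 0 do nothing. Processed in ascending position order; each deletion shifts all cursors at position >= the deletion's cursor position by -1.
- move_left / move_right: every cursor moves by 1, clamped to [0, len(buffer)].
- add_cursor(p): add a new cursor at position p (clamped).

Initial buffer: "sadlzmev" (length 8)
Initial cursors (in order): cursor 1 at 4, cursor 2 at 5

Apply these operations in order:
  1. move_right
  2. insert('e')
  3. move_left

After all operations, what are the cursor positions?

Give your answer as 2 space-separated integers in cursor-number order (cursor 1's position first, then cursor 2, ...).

Answer: 5 7

Derivation:
After op 1 (move_right): buffer="sadlzmev" (len 8), cursors c1@5 c2@6, authorship ........
After op 2 (insert('e')): buffer="sadlzemeev" (len 10), cursors c1@6 c2@8, authorship .....1.2..
After op 3 (move_left): buffer="sadlzemeev" (len 10), cursors c1@5 c2@7, authorship .....1.2..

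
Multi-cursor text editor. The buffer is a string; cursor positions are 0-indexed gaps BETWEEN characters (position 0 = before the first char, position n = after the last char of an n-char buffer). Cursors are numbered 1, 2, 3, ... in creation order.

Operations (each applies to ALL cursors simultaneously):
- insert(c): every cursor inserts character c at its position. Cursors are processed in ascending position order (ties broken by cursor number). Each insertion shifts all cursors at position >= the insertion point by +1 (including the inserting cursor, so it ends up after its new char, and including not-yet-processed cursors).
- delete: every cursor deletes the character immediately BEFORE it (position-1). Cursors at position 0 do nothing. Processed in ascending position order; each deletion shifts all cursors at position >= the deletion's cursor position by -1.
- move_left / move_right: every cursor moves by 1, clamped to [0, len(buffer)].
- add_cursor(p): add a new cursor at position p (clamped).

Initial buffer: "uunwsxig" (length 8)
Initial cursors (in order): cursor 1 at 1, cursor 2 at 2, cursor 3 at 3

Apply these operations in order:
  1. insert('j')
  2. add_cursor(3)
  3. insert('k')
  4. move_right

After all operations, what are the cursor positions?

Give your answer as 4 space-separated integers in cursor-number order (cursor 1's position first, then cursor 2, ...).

Answer: 4 8 11 6

Derivation:
After op 1 (insert('j')): buffer="ujujnjwsxig" (len 11), cursors c1@2 c2@4 c3@6, authorship .1.2.3.....
After op 2 (add_cursor(3)): buffer="ujujnjwsxig" (len 11), cursors c1@2 c4@3 c2@4 c3@6, authorship .1.2.3.....
After op 3 (insert('k')): buffer="ujkukjknjkwsxig" (len 15), cursors c1@3 c4@5 c2@7 c3@10, authorship .11.422.33.....
After op 4 (move_right): buffer="ujkukjknjkwsxig" (len 15), cursors c1@4 c4@6 c2@8 c3@11, authorship .11.422.33.....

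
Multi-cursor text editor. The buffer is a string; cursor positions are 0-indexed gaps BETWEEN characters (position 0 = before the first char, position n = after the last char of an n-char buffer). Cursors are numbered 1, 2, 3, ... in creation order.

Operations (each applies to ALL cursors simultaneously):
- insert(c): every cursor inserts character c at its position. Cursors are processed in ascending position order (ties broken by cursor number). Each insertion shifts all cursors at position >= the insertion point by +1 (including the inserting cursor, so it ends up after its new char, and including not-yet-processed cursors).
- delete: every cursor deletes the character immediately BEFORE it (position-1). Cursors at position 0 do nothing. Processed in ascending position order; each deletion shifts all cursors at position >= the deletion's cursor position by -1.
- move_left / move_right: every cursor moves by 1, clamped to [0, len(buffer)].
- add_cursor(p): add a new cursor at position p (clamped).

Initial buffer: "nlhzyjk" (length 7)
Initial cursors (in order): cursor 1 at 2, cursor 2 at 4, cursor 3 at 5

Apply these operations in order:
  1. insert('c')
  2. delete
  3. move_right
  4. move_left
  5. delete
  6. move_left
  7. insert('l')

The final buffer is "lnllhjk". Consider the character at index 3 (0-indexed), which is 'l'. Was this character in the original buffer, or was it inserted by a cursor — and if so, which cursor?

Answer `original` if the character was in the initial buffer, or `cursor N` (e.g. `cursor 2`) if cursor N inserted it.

After op 1 (insert('c')): buffer="nlchzcycjk" (len 10), cursors c1@3 c2@6 c3@8, authorship ..1..2.3..
After op 2 (delete): buffer="nlhzyjk" (len 7), cursors c1@2 c2@4 c3@5, authorship .......
After op 3 (move_right): buffer="nlhzyjk" (len 7), cursors c1@3 c2@5 c3@6, authorship .......
After op 4 (move_left): buffer="nlhzyjk" (len 7), cursors c1@2 c2@4 c3@5, authorship .......
After op 5 (delete): buffer="nhjk" (len 4), cursors c1@1 c2@2 c3@2, authorship ....
After op 6 (move_left): buffer="nhjk" (len 4), cursors c1@0 c2@1 c3@1, authorship ....
After op 7 (insert('l')): buffer="lnllhjk" (len 7), cursors c1@1 c2@4 c3@4, authorship 1.23...
Authorship (.=original, N=cursor N): 1 . 2 3 . . .
Index 3: author = 3

Answer: cursor 3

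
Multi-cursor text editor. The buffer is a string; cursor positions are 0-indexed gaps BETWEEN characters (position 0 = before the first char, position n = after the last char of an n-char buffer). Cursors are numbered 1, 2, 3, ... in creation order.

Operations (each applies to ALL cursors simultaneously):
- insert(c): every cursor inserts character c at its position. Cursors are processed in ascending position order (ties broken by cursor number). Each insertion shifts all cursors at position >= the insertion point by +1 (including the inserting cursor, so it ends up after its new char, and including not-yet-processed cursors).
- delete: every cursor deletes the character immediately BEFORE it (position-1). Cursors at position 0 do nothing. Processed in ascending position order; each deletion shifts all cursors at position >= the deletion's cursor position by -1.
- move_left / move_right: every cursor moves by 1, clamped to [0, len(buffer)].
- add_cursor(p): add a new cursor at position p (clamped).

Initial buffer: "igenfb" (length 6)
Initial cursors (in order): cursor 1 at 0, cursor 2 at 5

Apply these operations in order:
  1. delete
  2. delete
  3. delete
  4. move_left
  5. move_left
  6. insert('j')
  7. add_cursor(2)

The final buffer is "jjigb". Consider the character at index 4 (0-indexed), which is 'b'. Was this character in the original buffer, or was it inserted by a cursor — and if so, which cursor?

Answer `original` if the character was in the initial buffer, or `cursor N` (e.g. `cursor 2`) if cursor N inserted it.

Answer: original

Derivation:
After op 1 (delete): buffer="igenb" (len 5), cursors c1@0 c2@4, authorship .....
After op 2 (delete): buffer="igeb" (len 4), cursors c1@0 c2@3, authorship ....
After op 3 (delete): buffer="igb" (len 3), cursors c1@0 c2@2, authorship ...
After op 4 (move_left): buffer="igb" (len 3), cursors c1@0 c2@1, authorship ...
After op 5 (move_left): buffer="igb" (len 3), cursors c1@0 c2@0, authorship ...
After op 6 (insert('j')): buffer="jjigb" (len 5), cursors c1@2 c2@2, authorship 12...
After op 7 (add_cursor(2)): buffer="jjigb" (len 5), cursors c1@2 c2@2 c3@2, authorship 12...
Authorship (.=original, N=cursor N): 1 2 . . .
Index 4: author = original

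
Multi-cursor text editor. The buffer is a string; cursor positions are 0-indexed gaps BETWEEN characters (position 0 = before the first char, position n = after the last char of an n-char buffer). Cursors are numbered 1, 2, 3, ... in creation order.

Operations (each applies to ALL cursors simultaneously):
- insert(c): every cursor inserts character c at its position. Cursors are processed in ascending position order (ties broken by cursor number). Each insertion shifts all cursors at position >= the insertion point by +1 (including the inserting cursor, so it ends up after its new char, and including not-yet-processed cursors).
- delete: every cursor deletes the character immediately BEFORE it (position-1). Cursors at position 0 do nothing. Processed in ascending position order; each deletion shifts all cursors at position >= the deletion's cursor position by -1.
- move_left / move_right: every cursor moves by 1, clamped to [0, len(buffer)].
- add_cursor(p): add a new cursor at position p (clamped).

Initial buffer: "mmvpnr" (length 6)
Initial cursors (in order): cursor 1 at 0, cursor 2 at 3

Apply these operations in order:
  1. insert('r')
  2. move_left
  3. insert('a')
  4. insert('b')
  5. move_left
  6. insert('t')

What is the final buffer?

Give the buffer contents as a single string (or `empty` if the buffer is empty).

Answer: atbrmmvatbrpnr

Derivation:
After op 1 (insert('r')): buffer="rmmvrpnr" (len 8), cursors c1@1 c2@5, authorship 1...2...
After op 2 (move_left): buffer="rmmvrpnr" (len 8), cursors c1@0 c2@4, authorship 1...2...
After op 3 (insert('a')): buffer="armmvarpnr" (len 10), cursors c1@1 c2@6, authorship 11...22...
After op 4 (insert('b')): buffer="abrmmvabrpnr" (len 12), cursors c1@2 c2@8, authorship 111...222...
After op 5 (move_left): buffer="abrmmvabrpnr" (len 12), cursors c1@1 c2@7, authorship 111...222...
After op 6 (insert('t')): buffer="atbrmmvatbrpnr" (len 14), cursors c1@2 c2@9, authorship 1111...2222...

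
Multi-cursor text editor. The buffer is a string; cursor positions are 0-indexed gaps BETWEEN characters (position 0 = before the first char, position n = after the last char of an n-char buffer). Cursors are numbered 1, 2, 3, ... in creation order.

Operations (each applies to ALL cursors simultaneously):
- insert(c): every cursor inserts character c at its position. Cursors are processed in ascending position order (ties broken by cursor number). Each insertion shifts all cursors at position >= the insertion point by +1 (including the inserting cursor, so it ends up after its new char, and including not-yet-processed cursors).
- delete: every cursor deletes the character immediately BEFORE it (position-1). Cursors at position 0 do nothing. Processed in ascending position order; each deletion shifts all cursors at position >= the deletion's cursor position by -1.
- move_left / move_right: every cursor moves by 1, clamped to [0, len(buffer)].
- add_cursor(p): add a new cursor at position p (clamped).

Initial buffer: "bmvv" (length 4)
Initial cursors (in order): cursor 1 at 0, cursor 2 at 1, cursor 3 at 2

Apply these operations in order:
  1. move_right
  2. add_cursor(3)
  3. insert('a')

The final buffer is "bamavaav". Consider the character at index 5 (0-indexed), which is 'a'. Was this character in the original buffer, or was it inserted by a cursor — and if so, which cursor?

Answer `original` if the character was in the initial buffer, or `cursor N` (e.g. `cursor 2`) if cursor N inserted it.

Answer: cursor 3

Derivation:
After op 1 (move_right): buffer="bmvv" (len 4), cursors c1@1 c2@2 c3@3, authorship ....
After op 2 (add_cursor(3)): buffer="bmvv" (len 4), cursors c1@1 c2@2 c3@3 c4@3, authorship ....
After op 3 (insert('a')): buffer="bamavaav" (len 8), cursors c1@2 c2@4 c3@7 c4@7, authorship .1.2.34.
Authorship (.=original, N=cursor N): . 1 . 2 . 3 4 .
Index 5: author = 3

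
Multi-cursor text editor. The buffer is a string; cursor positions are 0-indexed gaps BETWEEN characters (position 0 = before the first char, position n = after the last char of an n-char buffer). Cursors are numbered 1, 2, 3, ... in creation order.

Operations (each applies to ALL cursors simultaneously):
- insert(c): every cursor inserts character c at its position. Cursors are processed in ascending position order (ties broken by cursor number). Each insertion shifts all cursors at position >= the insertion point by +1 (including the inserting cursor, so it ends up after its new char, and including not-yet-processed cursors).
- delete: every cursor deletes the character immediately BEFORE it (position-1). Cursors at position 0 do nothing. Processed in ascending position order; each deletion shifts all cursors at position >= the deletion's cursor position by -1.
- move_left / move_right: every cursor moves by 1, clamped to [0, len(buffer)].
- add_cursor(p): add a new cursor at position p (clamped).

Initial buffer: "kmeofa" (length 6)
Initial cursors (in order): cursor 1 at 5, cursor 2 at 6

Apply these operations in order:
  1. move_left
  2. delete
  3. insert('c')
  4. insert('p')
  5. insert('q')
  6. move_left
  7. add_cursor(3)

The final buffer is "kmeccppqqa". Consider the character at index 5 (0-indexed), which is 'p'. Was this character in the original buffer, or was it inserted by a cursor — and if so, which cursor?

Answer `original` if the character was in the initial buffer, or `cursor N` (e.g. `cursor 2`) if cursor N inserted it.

Answer: cursor 1

Derivation:
After op 1 (move_left): buffer="kmeofa" (len 6), cursors c1@4 c2@5, authorship ......
After op 2 (delete): buffer="kmea" (len 4), cursors c1@3 c2@3, authorship ....
After op 3 (insert('c')): buffer="kmecca" (len 6), cursors c1@5 c2@5, authorship ...12.
After op 4 (insert('p')): buffer="kmeccppa" (len 8), cursors c1@7 c2@7, authorship ...1212.
After op 5 (insert('q')): buffer="kmeccppqqa" (len 10), cursors c1@9 c2@9, authorship ...121212.
After op 6 (move_left): buffer="kmeccppqqa" (len 10), cursors c1@8 c2@8, authorship ...121212.
After op 7 (add_cursor(3)): buffer="kmeccppqqa" (len 10), cursors c3@3 c1@8 c2@8, authorship ...121212.
Authorship (.=original, N=cursor N): . . . 1 2 1 2 1 2 .
Index 5: author = 1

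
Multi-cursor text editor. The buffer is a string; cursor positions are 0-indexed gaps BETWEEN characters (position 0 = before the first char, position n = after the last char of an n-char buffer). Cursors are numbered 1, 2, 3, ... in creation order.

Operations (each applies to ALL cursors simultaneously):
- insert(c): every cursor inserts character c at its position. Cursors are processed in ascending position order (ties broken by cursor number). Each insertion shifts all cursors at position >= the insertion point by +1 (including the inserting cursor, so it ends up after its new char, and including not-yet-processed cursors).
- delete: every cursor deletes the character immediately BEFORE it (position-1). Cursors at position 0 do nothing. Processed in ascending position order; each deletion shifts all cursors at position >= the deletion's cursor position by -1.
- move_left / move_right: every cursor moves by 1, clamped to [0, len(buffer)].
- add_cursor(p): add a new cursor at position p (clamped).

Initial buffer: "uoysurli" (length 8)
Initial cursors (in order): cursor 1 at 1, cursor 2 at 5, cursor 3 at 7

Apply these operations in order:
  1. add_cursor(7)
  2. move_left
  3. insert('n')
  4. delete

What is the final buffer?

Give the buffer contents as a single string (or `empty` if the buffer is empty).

Answer: uoysurli

Derivation:
After op 1 (add_cursor(7)): buffer="uoysurli" (len 8), cursors c1@1 c2@5 c3@7 c4@7, authorship ........
After op 2 (move_left): buffer="uoysurli" (len 8), cursors c1@0 c2@4 c3@6 c4@6, authorship ........
After op 3 (insert('n')): buffer="nuoysnurnnli" (len 12), cursors c1@1 c2@6 c3@10 c4@10, authorship 1....2..34..
After op 4 (delete): buffer="uoysurli" (len 8), cursors c1@0 c2@4 c3@6 c4@6, authorship ........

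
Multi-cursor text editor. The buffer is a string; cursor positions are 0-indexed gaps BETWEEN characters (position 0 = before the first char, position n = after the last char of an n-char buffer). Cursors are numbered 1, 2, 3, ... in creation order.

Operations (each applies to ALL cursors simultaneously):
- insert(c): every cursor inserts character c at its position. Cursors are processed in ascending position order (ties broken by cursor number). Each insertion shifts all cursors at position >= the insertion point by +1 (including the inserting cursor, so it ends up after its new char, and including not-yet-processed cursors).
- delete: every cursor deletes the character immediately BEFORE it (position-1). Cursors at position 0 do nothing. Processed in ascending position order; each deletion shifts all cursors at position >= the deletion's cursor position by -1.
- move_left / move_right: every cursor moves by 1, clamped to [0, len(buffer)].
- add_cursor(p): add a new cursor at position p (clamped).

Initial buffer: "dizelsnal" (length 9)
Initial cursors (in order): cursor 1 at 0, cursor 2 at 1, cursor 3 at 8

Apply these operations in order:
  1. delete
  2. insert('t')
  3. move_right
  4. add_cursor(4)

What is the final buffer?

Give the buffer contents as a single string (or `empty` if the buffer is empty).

Answer: ttizelsntl

Derivation:
After op 1 (delete): buffer="izelsnl" (len 7), cursors c1@0 c2@0 c3@6, authorship .......
After op 2 (insert('t')): buffer="ttizelsntl" (len 10), cursors c1@2 c2@2 c3@9, authorship 12......3.
After op 3 (move_right): buffer="ttizelsntl" (len 10), cursors c1@3 c2@3 c3@10, authorship 12......3.
After op 4 (add_cursor(4)): buffer="ttizelsntl" (len 10), cursors c1@3 c2@3 c4@4 c3@10, authorship 12......3.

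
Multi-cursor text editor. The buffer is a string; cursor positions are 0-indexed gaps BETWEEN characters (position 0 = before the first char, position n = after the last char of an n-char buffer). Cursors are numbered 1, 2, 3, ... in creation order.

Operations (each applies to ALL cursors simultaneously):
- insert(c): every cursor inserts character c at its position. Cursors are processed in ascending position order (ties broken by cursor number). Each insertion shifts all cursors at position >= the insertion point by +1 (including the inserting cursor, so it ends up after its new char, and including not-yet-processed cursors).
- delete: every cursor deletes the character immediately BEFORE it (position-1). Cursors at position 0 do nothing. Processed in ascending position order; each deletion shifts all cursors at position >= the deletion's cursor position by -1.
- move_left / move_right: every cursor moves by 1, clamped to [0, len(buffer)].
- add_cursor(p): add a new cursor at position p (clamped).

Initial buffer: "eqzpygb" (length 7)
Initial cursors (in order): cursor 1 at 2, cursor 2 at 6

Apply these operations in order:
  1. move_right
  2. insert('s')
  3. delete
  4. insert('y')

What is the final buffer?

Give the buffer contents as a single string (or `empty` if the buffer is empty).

After op 1 (move_right): buffer="eqzpygb" (len 7), cursors c1@3 c2@7, authorship .......
After op 2 (insert('s')): buffer="eqzspygbs" (len 9), cursors c1@4 c2@9, authorship ...1....2
After op 3 (delete): buffer="eqzpygb" (len 7), cursors c1@3 c2@7, authorship .......
After op 4 (insert('y')): buffer="eqzypygby" (len 9), cursors c1@4 c2@9, authorship ...1....2

Answer: eqzypygby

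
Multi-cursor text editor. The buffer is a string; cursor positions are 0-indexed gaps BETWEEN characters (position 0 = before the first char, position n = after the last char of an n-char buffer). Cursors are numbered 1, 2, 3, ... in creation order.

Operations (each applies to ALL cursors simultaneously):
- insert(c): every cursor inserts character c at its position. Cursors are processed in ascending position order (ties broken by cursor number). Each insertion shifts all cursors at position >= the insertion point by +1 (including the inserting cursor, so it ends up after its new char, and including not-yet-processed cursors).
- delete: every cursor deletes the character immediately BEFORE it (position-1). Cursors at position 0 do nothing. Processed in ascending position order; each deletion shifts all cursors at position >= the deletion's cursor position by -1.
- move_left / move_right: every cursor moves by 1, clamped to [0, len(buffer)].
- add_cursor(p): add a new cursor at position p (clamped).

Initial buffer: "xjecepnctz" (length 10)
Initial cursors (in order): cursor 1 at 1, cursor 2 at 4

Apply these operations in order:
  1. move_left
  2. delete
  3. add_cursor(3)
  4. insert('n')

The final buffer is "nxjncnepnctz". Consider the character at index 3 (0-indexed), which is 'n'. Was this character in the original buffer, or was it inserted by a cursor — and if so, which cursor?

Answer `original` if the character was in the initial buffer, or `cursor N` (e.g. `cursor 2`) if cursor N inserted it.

After op 1 (move_left): buffer="xjecepnctz" (len 10), cursors c1@0 c2@3, authorship ..........
After op 2 (delete): buffer="xjcepnctz" (len 9), cursors c1@0 c2@2, authorship .........
After op 3 (add_cursor(3)): buffer="xjcepnctz" (len 9), cursors c1@0 c2@2 c3@3, authorship .........
After op 4 (insert('n')): buffer="nxjncnepnctz" (len 12), cursors c1@1 c2@4 c3@6, authorship 1..2.3......
Authorship (.=original, N=cursor N): 1 . . 2 . 3 . . . . . .
Index 3: author = 2

Answer: cursor 2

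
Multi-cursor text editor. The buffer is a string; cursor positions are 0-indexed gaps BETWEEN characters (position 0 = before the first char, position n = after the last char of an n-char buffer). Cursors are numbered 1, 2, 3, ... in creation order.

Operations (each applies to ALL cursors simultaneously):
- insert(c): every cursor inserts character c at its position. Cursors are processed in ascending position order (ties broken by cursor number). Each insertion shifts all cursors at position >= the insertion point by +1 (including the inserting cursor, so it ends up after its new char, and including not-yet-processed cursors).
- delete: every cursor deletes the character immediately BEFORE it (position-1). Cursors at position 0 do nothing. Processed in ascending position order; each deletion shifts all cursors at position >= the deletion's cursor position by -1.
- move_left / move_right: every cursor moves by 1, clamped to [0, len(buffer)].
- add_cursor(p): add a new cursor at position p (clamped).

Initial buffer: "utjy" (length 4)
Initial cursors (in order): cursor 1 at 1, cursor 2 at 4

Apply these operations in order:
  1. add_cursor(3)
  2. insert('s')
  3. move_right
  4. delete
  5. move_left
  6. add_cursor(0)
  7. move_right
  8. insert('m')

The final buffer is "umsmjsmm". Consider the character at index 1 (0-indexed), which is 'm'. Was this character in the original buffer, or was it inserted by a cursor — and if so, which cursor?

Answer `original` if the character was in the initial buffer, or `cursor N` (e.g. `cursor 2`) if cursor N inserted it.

After op 1 (add_cursor(3)): buffer="utjy" (len 4), cursors c1@1 c3@3 c2@4, authorship ....
After op 2 (insert('s')): buffer="ustjsys" (len 7), cursors c1@2 c3@5 c2@7, authorship .1..3.2
After op 3 (move_right): buffer="ustjsys" (len 7), cursors c1@3 c3@6 c2@7, authorship .1..3.2
After op 4 (delete): buffer="usjs" (len 4), cursors c1@2 c2@4 c3@4, authorship .1.3
After op 5 (move_left): buffer="usjs" (len 4), cursors c1@1 c2@3 c3@3, authorship .1.3
After op 6 (add_cursor(0)): buffer="usjs" (len 4), cursors c4@0 c1@1 c2@3 c3@3, authorship .1.3
After op 7 (move_right): buffer="usjs" (len 4), cursors c4@1 c1@2 c2@4 c3@4, authorship .1.3
After op 8 (insert('m')): buffer="umsmjsmm" (len 8), cursors c4@2 c1@4 c2@8 c3@8, authorship .411.323
Authorship (.=original, N=cursor N): . 4 1 1 . 3 2 3
Index 1: author = 4

Answer: cursor 4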